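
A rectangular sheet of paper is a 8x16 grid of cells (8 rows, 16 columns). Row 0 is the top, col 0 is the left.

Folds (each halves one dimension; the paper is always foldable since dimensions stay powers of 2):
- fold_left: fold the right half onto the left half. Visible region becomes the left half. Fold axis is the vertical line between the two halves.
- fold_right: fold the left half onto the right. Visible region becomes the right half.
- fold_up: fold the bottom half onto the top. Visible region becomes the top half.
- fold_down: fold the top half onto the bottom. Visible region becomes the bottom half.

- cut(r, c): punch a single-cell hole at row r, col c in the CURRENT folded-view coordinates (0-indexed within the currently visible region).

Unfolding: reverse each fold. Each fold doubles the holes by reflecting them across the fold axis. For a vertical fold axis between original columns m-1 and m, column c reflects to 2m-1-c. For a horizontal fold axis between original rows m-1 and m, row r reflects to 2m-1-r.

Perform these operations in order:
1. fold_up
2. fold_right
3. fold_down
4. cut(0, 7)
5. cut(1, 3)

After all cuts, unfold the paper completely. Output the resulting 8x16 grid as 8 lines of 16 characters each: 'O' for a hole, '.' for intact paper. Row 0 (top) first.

Op 1 fold_up: fold axis h@4; visible region now rows[0,4) x cols[0,16) = 4x16
Op 2 fold_right: fold axis v@8; visible region now rows[0,4) x cols[8,16) = 4x8
Op 3 fold_down: fold axis h@2; visible region now rows[2,4) x cols[8,16) = 2x8
Op 4 cut(0, 7): punch at orig (2,15); cuts so far [(2, 15)]; region rows[2,4) x cols[8,16) = 2x8
Op 5 cut(1, 3): punch at orig (3,11); cuts so far [(2, 15), (3, 11)]; region rows[2,4) x cols[8,16) = 2x8
Unfold 1 (reflect across h@2): 4 holes -> [(0, 11), (1, 15), (2, 15), (3, 11)]
Unfold 2 (reflect across v@8): 8 holes -> [(0, 4), (0, 11), (1, 0), (1, 15), (2, 0), (2, 15), (3, 4), (3, 11)]
Unfold 3 (reflect across h@4): 16 holes -> [(0, 4), (0, 11), (1, 0), (1, 15), (2, 0), (2, 15), (3, 4), (3, 11), (4, 4), (4, 11), (5, 0), (5, 15), (6, 0), (6, 15), (7, 4), (7, 11)]

Answer: ....O......O....
O..............O
O..............O
....O......O....
....O......O....
O..............O
O..............O
....O......O....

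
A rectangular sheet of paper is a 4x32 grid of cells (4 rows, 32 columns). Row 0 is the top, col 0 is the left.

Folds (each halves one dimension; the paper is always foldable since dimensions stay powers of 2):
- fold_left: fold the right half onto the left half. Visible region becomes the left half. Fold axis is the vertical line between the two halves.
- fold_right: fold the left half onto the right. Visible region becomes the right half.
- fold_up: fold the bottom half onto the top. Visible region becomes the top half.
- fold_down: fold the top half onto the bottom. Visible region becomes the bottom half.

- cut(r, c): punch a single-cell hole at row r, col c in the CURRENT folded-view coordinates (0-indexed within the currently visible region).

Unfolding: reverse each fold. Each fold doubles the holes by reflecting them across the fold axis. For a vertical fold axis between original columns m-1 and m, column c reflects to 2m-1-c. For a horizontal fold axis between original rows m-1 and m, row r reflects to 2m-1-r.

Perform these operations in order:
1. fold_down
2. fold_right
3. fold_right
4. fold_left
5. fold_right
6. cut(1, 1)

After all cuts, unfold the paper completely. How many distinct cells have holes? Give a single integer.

Answer: 32

Derivation:
Op 1 fold_down: fold axis h@2; visible region now rows[2,4) x cols[0,32) = 2x32
Op 2 fold_right: fold axis v@16; visible region now rows[2,4) x cols[16,32) = 2x16
Op 3 fold_right: fold axis v@24; visible region now rows[2,4) x cols[24,32) = 2x8
Op 4 fold_left: fold axis v@28; visible region now rows[2,4) x cols[24,28) = 2x4
Op 5 fold_right: fold axis v@26; visible region now rows[2,4) x cols[26,28) = 2x2
Op 6 cut(1, 1): punch at orig (3,27); cuts so far [(3, 27)]; region rows[2,4) x cols[26,28) = 2x2
Unfold 1 (reflect across v@26): 2 holes -> [(3, 24), (3, 27)]
Unfold 2 (reflect across v@28): 4 holes -> [(3, 24), (3, 27), (3, 28), (3, 31)]
Unfold 3 (reflect across v@24): 8 holes -> [(3, 16), (3, 19), (3, 20), (3, 23), (3, 24), (3, 27), (3, 28), (3, 31)]
Unfold 4 (reflect across v@16): 16 holes -> [(3, 0), (3, 3), (3, 4), (3, 7), (3, 8), (3, 11), (3, 12), (3, 15), (3, 16), (3, 19), (3, 20), (3, 23), (3, 24), (3, 27), (3, 28), (3, 31)]
Unfold 5 (reflect across h@2): 32 holes -> [(0, 0), (0, 3), (0, 4), (0, 7), (0, 8), (0, 11), (0, 12), (0, 15), (0, 16), (0, 19), (0, 20), (0, 23), (0, 24), (0, 27), (0, 28), (0, 31), (3, 0), (3, 3), (3, 4), (3, 7), (3, 8), (3, 11), (3, 12), (3, 15), (3, 16), (3, 19), (3, 20), (3, 23), (3, 24), (3, 27), (3, 28), (3, 31)]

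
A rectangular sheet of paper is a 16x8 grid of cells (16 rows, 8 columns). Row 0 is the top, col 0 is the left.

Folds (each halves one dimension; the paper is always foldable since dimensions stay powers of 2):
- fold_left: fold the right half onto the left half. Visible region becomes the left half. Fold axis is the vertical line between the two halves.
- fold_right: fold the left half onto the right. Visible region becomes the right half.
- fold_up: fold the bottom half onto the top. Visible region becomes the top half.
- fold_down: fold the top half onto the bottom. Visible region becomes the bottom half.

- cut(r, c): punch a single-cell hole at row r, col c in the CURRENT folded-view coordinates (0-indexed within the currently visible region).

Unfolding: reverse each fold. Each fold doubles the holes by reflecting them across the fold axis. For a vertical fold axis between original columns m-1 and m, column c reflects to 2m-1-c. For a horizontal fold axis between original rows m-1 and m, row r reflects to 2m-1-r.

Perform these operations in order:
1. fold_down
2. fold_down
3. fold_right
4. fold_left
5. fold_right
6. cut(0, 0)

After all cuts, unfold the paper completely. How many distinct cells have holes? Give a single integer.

Answer: 32

Derivation:
Op 1 fold_down: fold axis h@8; visible region now rows[8,16) x cols[0,8) = 8x8
Op 2 fold_down: fold axis h@12; visible region now rows[12,16) x cols[0,8) = 4x8
Op 3 fold_right: fold axis v@4; visible region now rows[12,16) x cols[4,8) = 4x4
Op 4 fold_left: fold axis v@6; visible region now rows[12,16) x cols[4,6) = 4x2
Op 5 fold_right: fold axis v@5; visible region now rows[12,16) x cols[5,6) = 4x1
Op 6 cut(0, 0): punch at orig (12,5); cuts so far [(12, 5)]; region rows[12,16) x cols[5,6) = 4x1
Unfold 1 (reflect across v@5): 2 holes -> [(12, 4), (12, 5)]
Unfold 2 (reflect across v@6): 4 holes -> [(12, 4), (12, 5), (12, 6), (12, 7)]
Unfold 3 (reflect across v@4): 8 holes -> [(12, 0), (12, 1), (12, 2), (12, 3), (12, 4), (12, 5), (12, 6), (12, 7)]
Unfold 4 (reflect across h@12): 16 holes -> [(11, 0), (11, 1), (11, 2), (11, 3), (11, 4), (11, 5), (11, 6), (11, 7), (12, 0), (12, 1), (12, 2), (12, 3), (12, 4), (12, 5), (12, 6), (12, 7)]
Unfold 5 (reflect across h@8): 32 holes -> [(3, 0), (3, 1), (3, 2), (3, 3), (3, 4), (3, 5), (3, 6), (3, 7), (4, 0), (4, 1), (4, 2), (4, 3), (4, 4), (4, 5), (4, 6), (4, 7), (11, 0), (11, 1), (11, 2), (11, 3), (11, 4), (11, 5), (11, 6), (11, 7), (12, 0), (12, 1), (12, 2), (12, 3), (12, 4), (12, 5), (12, 6), (12, 7)]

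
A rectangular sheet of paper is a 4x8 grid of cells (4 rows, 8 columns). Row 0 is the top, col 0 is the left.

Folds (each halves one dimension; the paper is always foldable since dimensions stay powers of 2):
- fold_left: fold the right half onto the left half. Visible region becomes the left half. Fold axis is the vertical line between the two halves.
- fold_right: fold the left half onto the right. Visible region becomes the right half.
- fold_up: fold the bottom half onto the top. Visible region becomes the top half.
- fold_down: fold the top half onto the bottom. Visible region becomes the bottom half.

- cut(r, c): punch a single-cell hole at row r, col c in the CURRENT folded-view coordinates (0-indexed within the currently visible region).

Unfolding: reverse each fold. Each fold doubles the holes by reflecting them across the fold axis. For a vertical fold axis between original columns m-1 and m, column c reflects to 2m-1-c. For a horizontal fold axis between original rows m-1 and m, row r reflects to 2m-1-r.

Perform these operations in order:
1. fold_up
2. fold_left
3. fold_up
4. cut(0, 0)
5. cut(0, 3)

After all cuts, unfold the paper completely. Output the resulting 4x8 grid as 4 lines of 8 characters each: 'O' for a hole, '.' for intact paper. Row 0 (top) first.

Answer: O..OO..O
O..OO..O
O..OO..O
O..OO..O

Derivation:
Op 1 fold_up: fold axis h@2; visible region now rows[0,2) x cols[0,8) = 2x8
Op 2 fold_left: fold axis v@4; visible region now rows[0,2) x cols[0,4) = 2x4
Op 3 fold_up: fold axis h@1; visible region now rows[0,1) x cols[0,4) = 1x4
Op 4 cut(0, 0): punch at orig (0,0); cuts so far [(0, 0)]; region rows[0,1) x cols[0,4) = 1x4
Op 5 cut(0, 3): punch at orig (0,3); cuts so far [(0, 0), (0, 3)]; region rows[0,1) x cols[0,4) = 1x4
Unfold 1 (reflect across h@1): 4 holes -> [(0, 0), (0, 3), (1, 0), (1, 3)]
Unfold 2 (reflect across v@4): 8 holes -> [(0, 0), (0, 3), (0, 4), (0, 7), (1, 0), (1, 3), (1, 4), (1, 7)]
Unfold 3 (reflect across h@2): 16 holes -> [(0, 0), (0, 3), (0, 4), (0, 7), (1, 0), (1, 3), (1, 4), (1, 7), (2, 0), (2, 3), (2, 4), (2, 7), (3, 0), (3, 3), (3, 4), (3, 7)]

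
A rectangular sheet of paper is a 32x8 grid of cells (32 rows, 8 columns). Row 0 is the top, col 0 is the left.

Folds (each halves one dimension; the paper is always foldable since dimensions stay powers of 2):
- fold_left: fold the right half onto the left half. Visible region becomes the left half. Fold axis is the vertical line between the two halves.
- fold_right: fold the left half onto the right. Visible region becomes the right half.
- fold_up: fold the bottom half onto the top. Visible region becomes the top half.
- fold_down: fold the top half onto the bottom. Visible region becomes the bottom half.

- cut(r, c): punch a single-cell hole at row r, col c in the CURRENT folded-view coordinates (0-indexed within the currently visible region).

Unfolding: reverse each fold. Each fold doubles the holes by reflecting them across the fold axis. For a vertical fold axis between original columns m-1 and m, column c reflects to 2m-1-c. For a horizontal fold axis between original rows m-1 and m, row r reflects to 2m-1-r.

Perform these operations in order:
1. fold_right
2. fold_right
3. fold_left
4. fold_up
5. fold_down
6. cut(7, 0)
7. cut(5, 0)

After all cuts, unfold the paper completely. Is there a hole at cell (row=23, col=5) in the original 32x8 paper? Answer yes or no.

Answer: no

Derivation:
Op 1 fold_right: fold axis v@4; visible region now rows[0,32) x cols[4,8) = 32x4
Op 2 fold_right: fold axis v@6; visible region now rows[0,32) x cols[6,8) = 32x2
Op 3 fold_left: fold axis v@7; visible region now rows[0,32) x cols[6,7) = 32x1
Op 4 fold_up: fold axis h@16; visible region now rows[0,16) x cols[6,7) = 16x1
Op 5 fold_down: fold axis h@8; visible region now rows[8,16) x cols[6,7) = 8x1
Op 6 cut(7, 0): punch at orig (15,6); cuts so far [(15, 6)]; region rows[8,16) x cols[6,7) = 8x1
Op 7 cut(5, 0): punch at orig (13,6); cuts so far [(13, 6), (15, 6)]; region rows[8,16) x cols[6,7) = 8x1
Unfold 1 (reflect across h@8): 4 holes -> [(0, 6), (2, 6), (13, 6), (15, 6)]
Unfold 2 (reflect across h@16): 8 holes -> [(0, 6), (2, 6), (13, 6), (15, 6), (16, 6), (18, 6), (29, 6), (31, 6)]
Unfold 3 (reflect across v@7): 16 holes -> [(0, 6), (0, 7), (2, 6), (2, 7), (13, 6), (13, 7), (15, 6), (15, 7), (16, 6), (16, 7), (18, 6), (18, 7), (29, 6), (29, 7), (31, 6), (31, 7)]
Unfold 4 (reflect across v@6): 32 holes -> [(0, 4), (0, 5), (0, 6), (0, 7), (2, 4), (2, 5), (2, 6), (2, 7), (13, 4), (13, 5), (13, 6), (13, 7), (15, 4), (15, 5), (15, 6), (15, 7), (16, 4), (16, 5), (16, 6), (16, 7), (18, 4), (18, 5), (18, 6), (18, 7), (29, 4), (29, 5), (29, 6), (29, 7), (31, 4), (31, 5), (31, 6), (31, 7)]
Unfold 5 (reflect across v@4): 64 holes -> [(0, 0), (0, 1), (0, 2), (0, 3), (0, 4), (0, 5), (0, 6), (0, 7), (2, 0), (2, 1), (2, 2), (2, 3), (2, 4), (2, 5), (2, 6), (2, 7), (13, 0), (13, 1), (13, 2), (13, 3), (13, 4), (13, 5), (13, 6), (13, 7), (15, 0), (15, 1), (15, 2), (15, 3), (15, 4), (15, 5), (15, 6), (15, 7), (16, 0), (16, 1), (16, 2), (16, 3), (16, 4), (16, 5), (16, 6), (16, 7), (18, 0), (18, 1), (18, 2), (18, 3), (18, 4), (18, 5), (18, 6), (18, 7), (29, 0), (29, 1), (29, 2), (29, 3), (29, 4), (29, 5), (29, 6), (29, 7), (31, 0), (31, 1), (31, 2), (31, 3), (31, 4), (31, 5), (31, 6), (31, 7)]
Holes: [(0, 0), (0, 1), (0, 2), (0, 3), (0, 4), (0, 5), (0, 6), (0, 7), (2, 0), (2, 1), (2, 2), (2, 3), (2, 4), (2, 5), (2, 6), (2, 7), (13, 0), (13, 1), (13, 2), (13, 3), (13, 4), (13, 5), (13, 6), (13, 7), (15, 0), (15, 1), (15, 2), (15, 3), (15, 4), (15, 5), (15, 6), (15, 7), (16, 0), (16, 1), (16, 2), (16, 3), (16, 4), (16, 5), (16, 6), (16, 7), (18, 0), (18, 1), (18, 2), (18, 3), (18, 4), (18, 5), (18, 6), (18, 7), (29, 0), (29, 1), (29, 2), (29, 3), (29, 4), (29, 5), (29, 6), (29, 7), (31, 0), (31, 1), (31, 2), (31, 3), (31, 4), (31, 5), (31, 6), (31, 7)]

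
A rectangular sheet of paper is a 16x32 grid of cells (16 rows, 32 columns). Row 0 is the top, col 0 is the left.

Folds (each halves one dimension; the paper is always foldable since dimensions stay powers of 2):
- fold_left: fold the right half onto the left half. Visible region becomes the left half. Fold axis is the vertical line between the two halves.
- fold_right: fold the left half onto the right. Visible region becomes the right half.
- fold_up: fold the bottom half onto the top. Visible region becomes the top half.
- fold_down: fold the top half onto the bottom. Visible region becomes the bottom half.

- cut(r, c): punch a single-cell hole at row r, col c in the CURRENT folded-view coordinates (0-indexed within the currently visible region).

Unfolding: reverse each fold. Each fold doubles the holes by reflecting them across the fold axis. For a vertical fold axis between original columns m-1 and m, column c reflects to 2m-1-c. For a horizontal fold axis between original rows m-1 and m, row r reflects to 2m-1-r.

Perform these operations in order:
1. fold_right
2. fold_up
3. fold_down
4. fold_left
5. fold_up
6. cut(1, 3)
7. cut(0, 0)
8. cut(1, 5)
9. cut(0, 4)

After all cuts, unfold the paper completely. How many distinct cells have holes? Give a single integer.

Answer: 128

Derivation:
Op 1 fold_right: fold axis v@16; visible region now rows[0,16) x cols[16,32) = 16x16
Op 2 fold_up: fold axis h@8; visible region now rows[0,8) x cols[16,32) = 8x16
Op 3 fold_down: fold axis h@4; visible region now rows[4,8) x cols[16,32) = 4x16
Op 4 fold_left: fold axis v@24; visible region now rows[4,8) x cols[16,24) = 4x8
Op 5 fold_up: fold axis h@6; visible region now rows[4,6) x cols[16,24) = 2x8
Op 6 cut(1, 3): punch at orig (5,19); cuts so far [(5, 19)]; region rows[4,6) x cols[16,24) = 2x8
Op 7 cut(0, 0): punch at orig (4,16); cuts so far [(4, 16), (5, 19)]; region rows[4,6) x cols[16,24) = 2x8
Op 8 cut(1, 5): punch at orig (5,21); cuts so far [(4, 16), (5, 19), (5, 21)]; region rows[4,6) x cols[16,24) = 2x8
Op 9 cut(0, 4): punch at orig (4,20); cuts so far [(4, 16), (4, 20), (5, 19), (5, 21)]; region rows[4,6) x cols[16,24) = 2x8
Unfold 1 (reflect across h@6): 8 holes -> [(4, 16), (4, 20), (5, 19), (5, 21), (6, 19), (6, 21), (7, 16), (7, 20)]
Unfold 2 (reflect across v@24): 16 holes -> [(4, 16), (4, 20), (4, 27), (4, 31), (5, 19), (5, 21), (5, 26), (5, 28), (6, 19), (6, 21), (6, 26), (6, 28), (7, 16), (7, 20), (7, 27), (7, 31)]
Unfold 3 (reflect across h@4): 32 holes -> [(0, 16), (0, 20), (0, 27), (0, 31), (1, 19), (1, 21), (1, 26), (1, 28), (2, 19), (2, 21), (2, 26), (2, 28), (3, 16), (3, 20), (3, 27), (3, 31), (4, 16), (4, 20), (4, 27), (4, 31), (5, 19), (5, 21), (5, 26), (5, 28), (6, 19), (6, 21), (6, 26), (6, 28), (7, 16), (7, 20), (7, 27), (7, 31)]
Unfold 4 (reflect across h@8): 64 holes -> [(0, 16), (0, 20), (0, 27), (0, 31), (1, 19), (1, 21), (1, 26), (1, 28), (2, 19), (2, 21), (2, 26), (2, 28), (3, 16), (3, 20), (3, 27), (3, 31), (4, 16), (4, 20), (4, 27), (4, 31), (5, 19), (5, 21), (5, 26), (5, 28), (6, 19), (6, 21), (6, 26), (6, 28), (7, 16), (7, 20), (7, 27), (7, 31), (8, 16), (8, 20), (8, 27), (8, 31), (9, 19), (9, 21), (9, 26), (9, 28), (10, 19), (10, 21), (10, 26), (10, 28), (11, 16), (11, 20), (11, 27), (11, 31), (12, 16), (12, 20), (12, 27), (12, 31), (13, 19), (13, 21), (13, 26), (13, 28), (14, 19), (14, 21), (14, 26), (14, 28), (15, 16), (15, 20), (15, 27), (15, 31)]
Unfold 5 (reflect across v@16): 128 holes -> [(0, 0), (0, 4), (0, 11), (0, 15), (0, 16), (0, 20), (0, 27), (0, 31), (1, 3), (1, 5), (1, 10), (1, 12), (1, 19), (1, 21), (1, 26), (1, 28), (2, 3), (2, 5), (2, 10), (2, 12), (2, 19), (2, 21), (2, 26), (2, 28), (3, 0), (3, 4), (3, 11), (3, 15), (3, 16), (3, 20), (3, 27), (3, 31), (4, 0), (4, 4), (4, 11), (4, 15), (4, 16), (4, 20), (4, 27), (4, 31), (5, 3), (5, 5), (5, 10), (5, 12), (5, 19), (5, 21), (5, 26), (5, 28), (6, 3), (6, 5), (6, 10), (6, 12), (6, 19), (6, 21), (6, 26), (6, 28), (7, 0), (7, 4), (7, 11), (7, 15), (7, 16), (7, 20), (7, 27), (7, 31), (8, 0), (8, 4), (8, 11), (8, 15), (8, 16), (8, 20), (8, 27), (8, 31), (9, 3), (9, 5), (9, 10), (9, 12), (9, 19), (9, 21), (9, 26), (9, 28), (10, 3), (10, 5), (10, 10), (10, 12), (10, 19), (10, 21), (10, 26), (10, 28), (11, 0), (11, 4), (11, 11), (11, 15), (11, 16), (11, 20), (11, 27), (11, 31), (12, 0), (12, 4), (12, 11), (12, 15), (12, 16), (12, 20), (12, 27), (12, 31), (13, 3), (13, 5), (13, 10), (13, 12), (13, 19), (13, 21), (13, 26), (13, 28), (14, 3), (14, 5), (14, 10), (14, 12), (14, 19), (14, 21), (14, 26), (14, 28), (15, 0), (15, 4), (15, 11), (15, 15), (15, 16), (15, 20), (15, 27), (15, 31)]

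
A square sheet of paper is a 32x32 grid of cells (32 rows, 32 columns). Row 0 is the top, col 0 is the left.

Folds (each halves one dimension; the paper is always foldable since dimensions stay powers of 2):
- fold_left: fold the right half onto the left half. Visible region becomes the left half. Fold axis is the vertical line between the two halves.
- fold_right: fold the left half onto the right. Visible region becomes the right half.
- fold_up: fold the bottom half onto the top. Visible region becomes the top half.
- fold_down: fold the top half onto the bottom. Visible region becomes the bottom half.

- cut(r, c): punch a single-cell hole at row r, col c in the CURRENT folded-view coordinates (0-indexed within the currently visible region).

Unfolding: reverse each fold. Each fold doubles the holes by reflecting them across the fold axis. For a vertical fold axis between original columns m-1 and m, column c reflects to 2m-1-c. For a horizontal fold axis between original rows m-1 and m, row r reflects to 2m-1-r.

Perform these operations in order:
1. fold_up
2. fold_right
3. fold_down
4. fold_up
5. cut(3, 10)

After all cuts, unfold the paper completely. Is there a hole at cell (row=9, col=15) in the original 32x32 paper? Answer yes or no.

Op 1 fold_up: fold axis h@16; visible region now rows[0,16) x cols[0,32) = 16x32
Op 2 fold_right: fold axis v@16; visible region now rows[0,16) x cols[16,32) = 16x16
Op 3 fold_down: fold axis h@8; visible region now rows[8,16) x cols[16,32) = 8x16
Op 4 fold_up: fold axis h@12; visible region now rows[8,12) x cols[16,32) = 4x16
Op 5 cut(3, 10): punch at orig (11,26); cuts so far [(11, 26)]; region rows[8,12) x cols[16,32) = 4x16
Unfold 1 (reflect across h@12): 2 holes -> [(11, 26), (12, 26)]
Unfold 2 (reflect across h@8): 4 holes -> [(3, 26), (4, 26), (11, 26), (12, 26)]
Unfold 3 (reflect across v@16): 8 holes -> [(3, 5), (3, 26), (4, 5), (4, 26), (11, 5), (11, 26), (12, 5), (12, 26)]
Unfold 4 (reflect across h@16): 16 holes -> [(3, 5), (3, 26), (4, 5), (4, 26), (11, 5), (11, 26), (12, 5), (12, 26), (19, 5), (19, 26), (20, 5), (20, 26), (27, 5), (27, 26), (28, 5), (28, 26)]
Holes: [(3, 5), (3, 26), (4, 5), (4, 26), (11, 5), (11, 26), (12, 5), (12, 26), (19, 5), (19, 26), (20, 5), (20, 26), (27, 5), (27, 26), (28, 5), (28, 26)]

Answer: no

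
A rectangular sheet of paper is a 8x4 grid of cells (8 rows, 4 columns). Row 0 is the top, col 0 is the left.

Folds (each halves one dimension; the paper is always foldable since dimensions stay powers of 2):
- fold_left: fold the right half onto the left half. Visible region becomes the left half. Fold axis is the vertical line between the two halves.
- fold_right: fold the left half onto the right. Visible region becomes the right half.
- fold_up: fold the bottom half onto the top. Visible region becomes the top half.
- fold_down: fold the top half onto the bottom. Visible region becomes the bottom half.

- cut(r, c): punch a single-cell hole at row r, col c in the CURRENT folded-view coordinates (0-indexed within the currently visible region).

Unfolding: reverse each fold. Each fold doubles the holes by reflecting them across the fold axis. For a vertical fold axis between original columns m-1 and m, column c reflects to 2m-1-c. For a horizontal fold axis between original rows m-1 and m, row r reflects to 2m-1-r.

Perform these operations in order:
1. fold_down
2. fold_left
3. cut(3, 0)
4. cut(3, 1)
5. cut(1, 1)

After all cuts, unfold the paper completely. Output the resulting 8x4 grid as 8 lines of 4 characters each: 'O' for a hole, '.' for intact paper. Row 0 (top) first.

Answer: OOOO
....
.OO.
....
....
.OO.
....
OOOO

Derivation:
Op 1 fold_down: fold axis h@4; visible region now rows[4,8) x cols[0,4) = 4x4
Op 2 fold_left: fold axis v@2; visible region now rows[4,8) x cols[0,2) = 4x2
Op 3 cut(3, 0): punch at orig (7,0); cuts so far [(7, 0)]; region rows[4,8) x cols[0,2) = 4x2
Op 4 cut(3, 1): punch at orig (7,1); cuts so far [(7, 0), (7, 1)]; region rows[4,8) x cols[0,2) = 4x2
Op 5 cut(1, 1): punch at orig (5,1); cuts so far [(5, 1), (7, 0), (7, 1)]; region rows[4,8) x cols[0,2) = 4x2
Unfold 1 (reflect across v@2): 6 holes -> [(5, 1), (5, 2), (7, 0), (7, 1), (7, 2), (7, 3)]
Unfold 2 (reflect across h@4): 12 holes -> [(0, 0), (0, 1), (0, 2), (0, 3), (2, 1), (2, 2), (5, 1), (5, 2), (7, 0), (7, 1), (7, 2), (7, 3)]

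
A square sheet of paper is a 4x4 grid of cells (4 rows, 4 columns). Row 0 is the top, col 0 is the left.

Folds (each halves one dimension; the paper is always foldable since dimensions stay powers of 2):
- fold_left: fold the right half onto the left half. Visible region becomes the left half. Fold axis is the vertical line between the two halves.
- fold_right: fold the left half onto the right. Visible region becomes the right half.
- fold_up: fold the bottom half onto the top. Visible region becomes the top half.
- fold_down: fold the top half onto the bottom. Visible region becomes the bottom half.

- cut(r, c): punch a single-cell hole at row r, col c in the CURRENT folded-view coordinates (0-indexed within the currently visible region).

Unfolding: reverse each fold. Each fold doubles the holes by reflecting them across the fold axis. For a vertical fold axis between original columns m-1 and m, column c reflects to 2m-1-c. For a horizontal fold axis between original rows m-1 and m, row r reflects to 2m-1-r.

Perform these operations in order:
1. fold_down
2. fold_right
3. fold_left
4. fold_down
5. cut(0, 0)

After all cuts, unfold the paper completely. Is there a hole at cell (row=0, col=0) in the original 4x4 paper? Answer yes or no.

Op 1 fold_down: fold axis h@2; visible region now rows[2,4) x cols[0,4) = 2x4
Op 2 fold_right: fold axis v@2; visible region now rows[2,4) x cols[2,4) = 2x2
Op 3 fold_left: fold axis v@3; visible region now rows[2,4) x cols[2,3) = 2x1
Op 4 fold_down: fold axis h@3; visible region now rows[3,4) x cols[2,3) = 1x1
Op 5 cut(0, 0): punch at orig (3,2); cuts so far [(3, 2)]; region rows[3,4) x cols[2,3) = 1x1
Unfold 1 (reflect across h@3): 2 holes -> [(2, 2), (3, 2)]
Unfold 2 (reflect across v@3): 4 holes -> [(2, 2), (2, 3), (3, 2), (3, 3)]
Unfold 3 (reflect across v@2): 8 holes -> [(2, 0), (2, 1), (2, 2), (2, 3), (3, 0), (3, 1), (3, 2), (3, 3)]
Unfold 4 (reflect across h@2): 16 holes -> [(0, 0), (0, 1), (0, 2), (0, 3), (1, 0), (1, 1), (1, 2), (1, 3), (2, 0), (2, 1), (2, 2), (2, 3), (3, 0), (3, 1), (3, 2), (3, 3)]
Holes: [(0, 0), (0, 1), (0, 2), (0, 3), (1, 0), (1, 1), (1, 2), (1, 3), (2, 0), (2, 1), (2, 2), (2, 3), (3, 0), (3, 1), (3, 2), (3, 3)]

Answer: yes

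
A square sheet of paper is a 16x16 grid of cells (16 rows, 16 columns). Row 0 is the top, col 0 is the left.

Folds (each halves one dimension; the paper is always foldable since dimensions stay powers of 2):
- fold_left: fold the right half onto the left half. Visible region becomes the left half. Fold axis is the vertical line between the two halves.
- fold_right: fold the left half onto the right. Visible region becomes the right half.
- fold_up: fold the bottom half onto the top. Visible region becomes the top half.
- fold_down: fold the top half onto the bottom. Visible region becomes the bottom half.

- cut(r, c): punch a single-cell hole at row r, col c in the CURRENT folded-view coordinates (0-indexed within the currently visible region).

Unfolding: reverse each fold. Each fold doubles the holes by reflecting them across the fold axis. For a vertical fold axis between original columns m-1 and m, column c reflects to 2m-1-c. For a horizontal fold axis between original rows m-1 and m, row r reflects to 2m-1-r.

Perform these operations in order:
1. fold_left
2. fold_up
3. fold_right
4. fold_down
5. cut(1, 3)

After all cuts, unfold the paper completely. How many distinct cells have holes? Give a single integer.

Answer: 16

Derivation:
Op 1 fold_left: fold axis v@8; visible region now rows[0,16) x cols[0,8) = 16x8
Op 2 fold_up: fold axis h@8; visible region now rows[0,8) x cols[0,8) = 8x8
Op 3 fold_right: fold axis v@4; visible region now rows[0,8) x cols[4,8) = 8x4
Op 4 fold_down: fold axis h@4; visible region now rows[4,8) x cols[4,8) = 4x4
Op 5 cut(1, 3): punch at orig (5,7); cuts so far [(5, 7)]; region rows[4,8) x cols[4,8) = 4x4
Unfold 1 (reflect across h@4): 2 holes -> [(2, 7), (5, 7)]
Unfold 2 (reflect across v@4): 4 holes -> [(2, 0), (2, 7), (5, 0), (5, 7)]
Unfold 3 (reflect across h@8): 8 holes -> [(2, 0), (2, 7), (5, 0), (5, 7), (10, 0), (10, 7), (13, 0), (13, 7)]
Unfold 4 (reflect across v@8): 16 holes -> [(2, 0), (2, 7), (2, 8), (2, 15), (5, 0), (5, 7), (5, 8), (5, 15), (10, 0), (10, 7), (10, 8), (10, 15), (13, 0), (13, 7), (13, 8), (13, 15)]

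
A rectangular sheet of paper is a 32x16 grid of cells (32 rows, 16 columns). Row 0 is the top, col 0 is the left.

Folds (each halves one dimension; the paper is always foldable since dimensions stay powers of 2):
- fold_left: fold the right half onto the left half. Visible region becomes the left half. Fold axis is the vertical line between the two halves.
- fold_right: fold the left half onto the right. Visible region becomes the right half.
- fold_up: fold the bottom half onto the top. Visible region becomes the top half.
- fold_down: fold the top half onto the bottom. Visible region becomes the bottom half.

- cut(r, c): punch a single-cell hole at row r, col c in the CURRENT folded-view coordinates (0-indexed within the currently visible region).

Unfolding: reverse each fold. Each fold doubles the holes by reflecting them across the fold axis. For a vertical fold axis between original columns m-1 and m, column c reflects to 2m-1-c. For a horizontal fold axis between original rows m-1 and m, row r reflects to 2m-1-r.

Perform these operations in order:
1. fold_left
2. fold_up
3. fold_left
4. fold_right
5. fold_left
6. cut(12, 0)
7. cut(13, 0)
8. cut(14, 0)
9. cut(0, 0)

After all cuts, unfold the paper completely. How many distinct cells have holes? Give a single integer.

Answer: 128

Derivation:
Op 1 fold_left: fold axis v@8; visible region now rows[0,32) x cols[0,8) = 32x8
Op 2 fold_up: fold axis h@16; visible region now rows[0,16) x cols[0,8) = 16x8
Op 3 fold_left: fold axis v@4; visible region now rows[0,16) x cols[0,4) = 16x4
Op 4 fold_right: fold axis v@2; visible region now rows[0,16) x cols[2,4) = 16x2
Op 5 fold_left: fold axis v@3; visible region now rows[0,16) x cols[2,3) = 16x1
Op 6 cut(12, 0): punch at orig (12,2); cuts so far [(12, 2)]; region rows[0,16) x cols[2,3) = 16x1
Op 7 cut(13, 0): punch at orig (13,2); cuts so far [(12, 2), (13, 2)]; region rows[0,16) x cols[2,3) = 16x1
Op 8 cut(14, 0): punch at orig (14,2); cuts so far [(12, 2), (13, 2), (14, 2)]; region rows[0,16) x cols[2,3) = 16x1
Op 9 cut(0, 0): punch at orig (0,2); cuts so far [(0, 2), (12, 2), (13, 2), (14, 2)]; region rows[0,16) x cols[2,3) = 16x1
Unfold 1 (reflect across v@3): 8 holes -> [(0, 2), (0, 3), (12, 2), (12, 3), (13, 2), (13, 3), (14, 2), (14, 3)]
Unfold 2 (reflect across v@2): 16 holes -> [(0, 0), (0, 1), (0, 2), (0, 3), (12, 0), (12, 1), (12, 2), (12, 3), (13, 0), (13, 1), (13, 2), (13, 3), (14, 0), (14, 1), (14, 2), (14, 3)]
Unfold 3 (reflect across v@4): 32 holes -> [(0, 0), (0, 1), (0, 2), (0, 3), (0, 4), (0, 5), (0, 6), (0, 7), (12, 0), (12, 1), (12, 2), (12, 3), (12, 4), (12, 5), (12, 6), (12, 7), (13, 0), (13, 1), (13, 2), (13, 3), (13, 4), (13, 5), (13, 6), (13, 7), (14, 0), (14, 1), (14, 2), (14, 3), (14, 4), (14, 5), (14, 6), (14, 7)]
Unfold 4 (reflect across h@16): 64 holes -> [(0, 0), (0, 1), (0, 2), (0, 3), (0, 4), (0, 5), (0, 6), (0, 7), (12, 0), (12, 1), (12, 2), (12, 3), (12, 4), (12, 5), (12, 6), (12, 7), (13, 0), (13, 1), (13, 2), (13, 3), (13, 4), (13, 5), (13, 6), (13, 7), (14, 0), (14, 1), (14, 2), (14, 3), (14, 4), (14, 5), (14, 6), (14, 7), (17, 0), (17, 1), (17, 2), (17, 3), (17, 4), (17, 5), (17, 6), (17, 7), (18, 0), (18, 1), (18, 2), (18, 3), (18, 4), (18, 5), (18, 6), (18, 7), (19, 0), (19, 1), (19, 2), (19, 3), (19, 4), (19, 5), (19, 6), (19, 7), (31, 0), (31, 1), (31, 2), (31, 3), (31, 4), (31, 5), (31, 6), (31, 7)]
Unfold 5 (reflect across v@8): 128 holes -> [(0, 0), (0, 1), (0, 2), (0, 3), (0, 4), (0, 5), (0, 6), (0, 7), (0, 8), (0, 9), (0, 10), (0, 11), (0, 12), (0, 13), (0, 14), (0, 15), (12, 0), (12, 1), (12, 2), (12, 3), (12, 4), (12, 5), (12, 6), (12, 7), (12, 8), (12, 9), (12, 10), (12, 11), (12, 12), (12, 13), (12, 14), (12, 15), (13, 0), (13, 1), (13, 2), (13, 3), (13, 4), (13, 5), (13, 6), (13, 7), (13, 8), (13, 9), (13, 10), (13, 11), (13, 12), (13, 13), (13, 14), (13, 15), (14, 0), (14, 1), (14, 2), (14, 3), (14, 4), (14, 5), (14, 6), (14, 7), (14, 8), (14, 9), (14, 10), (14, 11), (14, 12), (14, 13), (14, 14), (14, 15), (17, 0), (17, 1), (17, 2), (17, 3), (17, 4), (17, 5), (17, 6), (17, 7), (17, 8), (17, 9), (17, 10), (17, 11), (17, 12), (17, 13), (17, 14), (17, 15), (18, 0), (18, 1), (18, 2), (18, 3), (18, 4), (18, 5), (18, 6), (18, 7), (18, 8), (18, 9), (18, 10), (18, 11), (18, 12), (18, 13), (18, 14), (18, 15), (19, 0), (19, 1), (19, 2), (19, 3), (19, 4), (19, 5), (19, 6), (19, 7), (19, 8), (19, 9), (19, 10), (19, 11), (19, 12), (19, 13), (19, 14), (19, 15), (31, 0), (31, 1), (31, 2), (31, 3), (31, 4), (31, 5), (31, 6), (31, 7), (31, 8), (31, 9), (31, 10), (31, 11), (31, 12), (31, 13), (31, 14), (31, 15)]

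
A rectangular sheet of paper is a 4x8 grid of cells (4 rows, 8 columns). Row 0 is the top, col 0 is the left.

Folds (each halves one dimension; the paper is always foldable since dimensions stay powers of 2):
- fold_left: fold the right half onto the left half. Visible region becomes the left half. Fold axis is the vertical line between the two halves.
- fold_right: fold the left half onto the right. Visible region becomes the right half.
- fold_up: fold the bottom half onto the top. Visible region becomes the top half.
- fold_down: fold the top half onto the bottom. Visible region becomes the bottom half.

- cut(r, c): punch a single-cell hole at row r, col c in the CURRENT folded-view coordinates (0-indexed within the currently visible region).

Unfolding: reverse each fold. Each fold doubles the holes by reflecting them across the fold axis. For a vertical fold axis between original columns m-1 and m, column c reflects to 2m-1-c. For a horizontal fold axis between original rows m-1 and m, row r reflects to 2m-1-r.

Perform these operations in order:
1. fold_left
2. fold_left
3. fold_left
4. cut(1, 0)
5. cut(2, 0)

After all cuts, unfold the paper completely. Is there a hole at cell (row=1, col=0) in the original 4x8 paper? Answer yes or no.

Op 1 fold_left: fold axis v@4; visible region now rows[0,4) x cols[0,4) = 4x4
Op 2 fold_left: fold axis v@2; visible region now rows[0,4) x cols[0,2) = 4x2
Op 3 fold_left: fold axis v@1; visible region now rows[0,4) x cols[0,1) = 4x1
Op 4 cut(1, 0): punch at orig (1,0); cuts so far [(1, 0)]; region rows[0,4) x cols[0,1) = 4x1
Op 5 cut(2, 0): punch at orig (2,0); cuts so far [(1, 0), (2, 0)]; region rows[0,4) x cols[0,1) = 4x1
Unfold 1 (reflect across v@1): 4 holes -> [(1, 0), (1, 1), (2, 0), (2, 1)]
Unfold 2 (reflect across v@2): 8 holes -> [(1, 0), (1, 1), (1, 2), (1, 3), (2, 0), (2, 1), (2, 2), (2, 3)]
Unfold 3 (reflect across v@4): 16 holes -> [(1, 0), (1, 1), (1, 2), (1, 3), (1, 4), (1, 5), (1, 6), (1, 7), (2, 0), (2, 1), (2, 2), (2, 3), (2, 4), (2, 5), (2, 6), (2, 7)]
Holes: [(1, 0), (1, 1), (1, 2), (1, 3), (1, 4), (1, 5), (1, 6), (1, 7), (2, 0), (2, 1), (2, 2), (2, 3), (2, 4), (2, 5), (2, 6), (2, 7)]

Answer: yes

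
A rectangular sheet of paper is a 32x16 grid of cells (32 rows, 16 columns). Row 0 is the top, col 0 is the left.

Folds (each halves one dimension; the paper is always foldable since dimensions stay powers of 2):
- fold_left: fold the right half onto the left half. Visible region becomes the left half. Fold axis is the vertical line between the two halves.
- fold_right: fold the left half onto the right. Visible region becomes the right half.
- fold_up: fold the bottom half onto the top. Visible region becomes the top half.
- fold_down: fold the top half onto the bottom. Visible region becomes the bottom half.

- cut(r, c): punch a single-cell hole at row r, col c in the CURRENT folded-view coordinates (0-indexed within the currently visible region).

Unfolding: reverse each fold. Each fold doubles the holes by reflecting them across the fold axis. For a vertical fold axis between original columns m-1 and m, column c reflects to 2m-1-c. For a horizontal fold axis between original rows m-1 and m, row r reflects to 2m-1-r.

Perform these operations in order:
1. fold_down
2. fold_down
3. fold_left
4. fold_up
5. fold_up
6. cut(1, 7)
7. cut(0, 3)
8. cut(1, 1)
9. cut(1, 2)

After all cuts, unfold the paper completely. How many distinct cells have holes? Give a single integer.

Answer: 128

Derivation:
Op 1 fold_down: fold axis h@16; visible region now rows[16,32) x cols[0,16) = 16x16
Op 2 fold_down: fold axis h@24; visible region now rows[24,32) x cols[0,16) = 8x16
Op 3 fold_left: fold axis v@8; visible region now rows[24,32) x cols[0,8) = 8x8
Op 4 fold_up: fold axis h@28; visible region now rows[24,28) x cols[0,8) = 4x8
Op 5 fold_up: fold axis h@26; visible region now rows[24,26) x cols[0,8) = 2x8
Op 6 cut(1, 7): punch at orig (25,7); cuts so far [(25, 7)]; region rows[24,26) x cols[0,8) = 2x8
Op 7 cut(0, 3): punch at orig (24,3); cuts so far [(24, 3), (25, 7)]; region rows[24,26) x cols[0,8) = 2x8
Op 8 cut(1, 1): punch at orig (25,1); cuts so far [(24, 3), (25, 1), (25, 7)]; region rows[24,26) x cols[0,8) = 2x8
Op 9 cut(1, 2): punch at orig (25,2); cuts so far [(24, 3), (25, 1), (25, 2), (25, 7)]; region rows[24,26) x cols[0,8) = 2x8
Unfold 1 (reflect across h@26): 8 holes -> [(24, 3), (25, 1), (25, 2), (25, 7), (26, 1), (26, 2), (26, 7), (27, 3)]
Unfold 2 (reflect across h@28): 16 holes -> [(24, 3), (25, 1), (25, 2), (25, 7), (26, 1), (26, 2), (26, 7), (27, 3), (28, 3), (29, 1), (29, 2), (29, 7), (30, 1), (30, 2), (30, 7), (31, 3)]
Unfold 3 (reflect across v@8): 32 holes -> [(24, 3), (24, 12), (25, 1), (25, 2), (25, 7), (25, 8), (25, 13), (25, 14), (26, 1), (26, 2), (26, 7), (26, 8), (26, 13), (26, 14), (27, 3), (27, 12), (28, 3), (28, 12), (29, 1), (29, 2), (29, 7), (29, 8), (29, 13), (29, 14), (30, 1), (30, 2), (30, 7), (30, 8), (30, 13), (30, 14), (31, 3), (31, 12)]
Unfold 4 (reflect across h@24): 64 holes -> [(16, 3), (16, 12), (17, 1), (17, 2), (17, 7), (17, 8), (17, 13), (17, 14), (18, 1), (18, 2), (18, 7), (18, 8), (18, 13), (18, 14), (19, 3), (19, 12), (20, 3), (20, 12), (21, 1), (21, 2), (21, 7), (21, 8), (21, 13), (21, 14), (22, 1), (22, 2), (22, 7), (22, 8), (22, 13), (22, 14), (23, 3), (23, 12), (24, 3), (24, 12), (25, 1), (25, 2), (25, 7), (25, 8), (25, 13), (25, 14), (26, 1), (26, 2), (26, 7), (26, 8), (26, 13), (26, 14), (27, 3), (27, 12), (28, 3), (28, 12), (29, 1), (29, 2), (29, 7), (29, 8), (29, 13), (29, 14), (30, 1), (30, 2), (30, 7), (30, 8), (30, 13), (30, 14), (31, 3), (31, 12)]
Unfold 5 (reflect across h@16): 128 holes -> [(0, 3), (0, 12), (1, 1), (1, 2), (1, 7), (1, 8), (1, 13), (1, 14), (2, 1), (2, 2), (2, 7), (2, 8), (2, 13), (2, 14), (3, 3), (3, 12), (4, 3), (4, 12), (5, 1), (5, 2), (5, 7), (5, 8), (5, 13), (5, 14), (6, 1), (6, 2), (6, 7), (6, 8), (6, 13), (6, 14), (7, 3), (7, 12), (8, 3), (8, 12), (9, 1), (9, 2), (9, 7), (9, 8), (9, 13), (9, 14), (10, 1), (10, 2), (10, 7), (10, 8), (10, 13), (10, 14), (11, 3), (11, 12), (12, 3), (12, 12), (13, 1), (13, 2), (13, 7), (13, 8), (13, 13), (13, 14), (14, 1), (14, 2), (14, 7), (14, 8), (14, 13), (14, 14), (15, 3), (15, 12), (16, 3), (16, 12), (17, 1), (17, 2), (17, 7), (17, 8), (17, 13), (17, 14), (18, 1), (18, 2), (18, 7), (18, 8), (18, 13), (18, 14), (19, 3), (19, 12), (20, 3), (20, 12), (21, 1), (21, 2), (21, 7), (21, 8), (21, 13), (21, 14), (22, 1), (22, 2), (22, 7), (22, 8), (22, 13), (22, 14), (23, 3), (23, 12), (24, 3), (24, 12), (25, 1), (25, 2), (25, 7), (25, 8), (25, 13), (25, 14), (26, 1), (26, 2), (26, 7), (26, 8), (26, 13), (26, 14), (27, 3), (27, 12), (28, 3), (28, 12), (29, 1), (29, 2), (29, 7), (29, 8), (29, 13), (29, 14), (30, 1), (30, 2), (30, 7), (30, 8), (30, 13), (30, 14), (31, 3), (31, 12)]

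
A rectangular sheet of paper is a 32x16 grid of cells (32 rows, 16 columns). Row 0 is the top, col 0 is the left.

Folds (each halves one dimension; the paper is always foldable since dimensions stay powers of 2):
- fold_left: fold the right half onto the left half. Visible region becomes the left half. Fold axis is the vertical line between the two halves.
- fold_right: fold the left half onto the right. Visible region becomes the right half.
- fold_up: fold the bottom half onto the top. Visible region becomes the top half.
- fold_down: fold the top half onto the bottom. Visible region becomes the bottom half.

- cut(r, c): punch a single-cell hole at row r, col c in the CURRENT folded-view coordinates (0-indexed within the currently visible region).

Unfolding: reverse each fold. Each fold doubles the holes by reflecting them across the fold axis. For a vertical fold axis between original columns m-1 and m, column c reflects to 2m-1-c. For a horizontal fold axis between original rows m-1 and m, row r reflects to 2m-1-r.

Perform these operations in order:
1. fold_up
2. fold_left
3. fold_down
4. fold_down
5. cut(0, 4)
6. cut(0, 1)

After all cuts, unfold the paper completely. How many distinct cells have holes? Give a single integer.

Op 1 fold_up: fold axis h@16; visible region now rows[0,16) x cols[0,16) = 16x16
Op 2 fold_left: fold axis v@8; visible region now rows[0,16) x cols[0,8) = 16x8
Op 3 fold_down: fold axis h@8; visible region now rows[8,16) x cols[0,8) = 8x8
Op 4 fold_down: fold axis h@12; visible region now rows[12,16) x cols[0,8) = 4x8
Op 5 cut(0, 4): punch at orig (12,4); cuts so far [(12, 4)]; region rows[12,16) x cols[0,8) = 4x8
Op 6 cut(0, 1): punch at orig (12,1); cuts so far [(12, 1), (12, 4)]; region rows[12,16) x cols[0,8) = 4x8
Unfold 1 (reflect across h@12): 4 holes -> [(11, 1), (11, 4), (12, 1), (12, 4)]
Unfold 2 (reflect across h@8): 8 holes -> [(3, 1), (3, 4), (4, 1), (4, 4), (11, 1), (11, 4), (12, 1), (12, 4)]
Unfold 3 (reflect across v@8): 16 holes -> [(3, 1), (3, 4), (3, 11), (3, 14), (4, 1), (4, 4), (4, 11), (4, 14), (11, 1), (11, 4), (11, 11), (11, 14), (12, 1), (12, 4), (12, 11), (12, 14)]
Unfold 4 (reflect across h@16): 32 holes -> [(3, 1), (3, 4), (3, 11), (3, 14), (4, 1), (4, 4), (4, 11), (4, 14), (11, 1), (11, 4), (11, 11), (11, 14), (12, 1), (12, 4), (12, 11), (12, 14), (19, 1), (19, 4), (19, 11), (19, 14), (20, 1), (20, 4), (20, 11), (20, 14), (27, 1), (27, 4), (27, 11), (27, 14), (28, 1), (28, 4), (28, 11), (28, 14)]

Answer: 32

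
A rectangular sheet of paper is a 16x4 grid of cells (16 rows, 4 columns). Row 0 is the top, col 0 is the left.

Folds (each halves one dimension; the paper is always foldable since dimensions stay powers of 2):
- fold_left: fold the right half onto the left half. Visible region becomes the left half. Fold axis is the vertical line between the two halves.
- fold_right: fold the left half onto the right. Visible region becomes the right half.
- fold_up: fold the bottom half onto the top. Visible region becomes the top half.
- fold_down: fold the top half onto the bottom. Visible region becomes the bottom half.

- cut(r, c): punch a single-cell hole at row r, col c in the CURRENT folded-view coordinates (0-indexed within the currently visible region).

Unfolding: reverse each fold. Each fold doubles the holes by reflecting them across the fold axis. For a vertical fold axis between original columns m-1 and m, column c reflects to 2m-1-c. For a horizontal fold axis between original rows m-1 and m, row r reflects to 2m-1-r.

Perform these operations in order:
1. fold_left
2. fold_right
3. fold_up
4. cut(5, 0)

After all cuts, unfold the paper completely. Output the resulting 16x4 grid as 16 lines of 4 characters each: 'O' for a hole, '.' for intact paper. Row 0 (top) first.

Op 1 fold_left: fold axis v@2; visible region now rows[0,16) x cols[0,2) = 16x2
Op 2 fold_right: fold axis v@1; visible region now rows[0,16) x cols[1,2) = 16x1
Op 3 fold_up: fold axis h@8; visible region now rows[0,8) x cols[1,2) = 8x1
Op 4 cut(5, 0): punch at orig (5,1); cuts so far [(5, 1)]; region rows[0,8) x cols[1,2) = 8x1
Unfold 1 (reflect across h@8): 2 holes -> [(5, 1), (10, 1)]
Unfold 2 (reflect across v@1): 4 holes -> [(5, 0), (5, 1), (10, 0), (10, 1)]
Unfold 3 (reflect across v@2): 8 holes -> [(5, 0), (5, 1), (5, 2), (5, 3), (10, 0), (10, 1), (10, 2), (10, 3)]

Answer: ....
....
....
....
....
OOOO
....
....
....
....
OOOO
....
....
....
....
....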